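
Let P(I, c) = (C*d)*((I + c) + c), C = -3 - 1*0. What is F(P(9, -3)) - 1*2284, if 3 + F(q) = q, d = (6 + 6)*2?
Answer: -2503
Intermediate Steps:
d = 24 (d = 12*2 = 24)
C = -3 (C = -3 + 0 = -3)
P(I, c) = -144*c - 72*I (P(I, c) = (-3*24)*((I + c) + c) = -72*(I + 2*c) = -144*c - 72*I)
F(q) = -3 + q
F(P(9, -3)) - 1*2284 = (-3 + (-144*(-3) - 72*9)) - 1*2284 = (-3 + (432 - 648)) - 2284 = (-3 - 216) - 2284 = -219 - 2284 = -2503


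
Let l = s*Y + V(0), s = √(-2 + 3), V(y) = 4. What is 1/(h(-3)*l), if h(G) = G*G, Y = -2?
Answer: 1/18 ≈ 0.055556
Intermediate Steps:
s = 1 (s = √1 = 1)
h(G) = G²
l = 2 (l = 1*(-2) + 4 = -2 + 4 = 2)
1/(h(-3)*l) = 1/((-3)²*2) = 1/(9*2) = 1/18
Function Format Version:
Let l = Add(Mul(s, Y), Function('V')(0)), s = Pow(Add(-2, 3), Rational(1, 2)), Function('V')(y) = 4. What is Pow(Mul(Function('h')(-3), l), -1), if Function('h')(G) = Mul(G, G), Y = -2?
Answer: Rational(1, 18) ≈ 0.055556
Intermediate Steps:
s = 1 (s = Pow(1, Rational(1, 2)) = 1)
Function('h')(G) = Pow(G, 2)
l = 2 (l = Add(Mul(1, -2), 4) = Add(-2, 4) = 2)
Pow(Mul(Function('h')(-3), l), -1) = Pow(Mul(Pow(-3, 2), 2), -1) = Pow(Mul(9, 2), -1) = Pow(18, -1) = Rational(1, 18)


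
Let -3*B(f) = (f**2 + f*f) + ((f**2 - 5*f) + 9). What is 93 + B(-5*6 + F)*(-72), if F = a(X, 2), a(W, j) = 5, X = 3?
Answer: 48309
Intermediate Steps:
F = 5
B(f) = -3 - f**2 + 5*f/3 (B(f) = -((f**2 + f*f) + ((f**2 - 5*f) + 9))/3 = -((f**2 + f**2) + (9 + f**2 - 5*f))/3 = -(2*f**2 + (9 + f**2 - 5*f))/3 = -(9 - 5*f + 3*f**2)/3 = -3 - f**2 + 5*f/3)
93 + B(-5*6 + F)*(-72) = 93 + (-3 - (-5*6 + 5)**2 + 5*(-5*6 + 5)/3)*(-72) = 93 + (-3 - (-30 + 5)**2 + 5*(-30 + 5)/3)*(-72) = 93 + (-3 - 1*(-25)**2 + (5/3)*(-25))*(-72) = 93 + (-3 - 1*625 - 125/3)*(-72) = 93 + (-3 - 625 - 125/3)*(-72) = 93 - 2009/3*(-72) = 93 + 48216 = 48309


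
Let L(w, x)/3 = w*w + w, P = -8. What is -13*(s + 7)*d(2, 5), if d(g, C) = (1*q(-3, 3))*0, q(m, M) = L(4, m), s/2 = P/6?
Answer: 0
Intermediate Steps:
L(w, x) = 3*w + 3*w² (L(w, x) = 3*(w*w + w) = 3*(w² + w) = 3*(w + w²) = 3*w + 3*w²)
s = -8/3 (s = 2*(-8/6) = 2*(-8*⅙) = 2*(-4/3) = -8/3 ≈ -2.6667)
q(m, M) = 60 (q(m, M) = 3*4*(1 + 4) = 3*4*5 = 60)
d(g, C) = 0 (d(g, C) = (1*60)*0 = 60*0 = 0)
-13*(s + 7)*d(2, 5) = -13*(-8/3 + 7)*0 = -169*0/3 = -13*0 = 0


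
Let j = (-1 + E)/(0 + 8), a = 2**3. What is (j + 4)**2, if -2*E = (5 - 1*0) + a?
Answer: 2401/256 ≈ 9.3789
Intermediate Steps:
a = 8
E = -13/2 (E = -((5 - 1*0) + 8)/2 = -((5 + 0) + 8)/2 = -(5 + 8)/2 = -1/2*13 = -13/2 ≈ -6.5000)
j = -15/16 (j = (-1 - 13/2)/(0 + 8) = -15/2/8 = -15/2*1/8 = -15/16 ≈ -0.93750)
(j + 4)**2 = (-15/16 + 4)**2 = (49/16)**2 = 2401/256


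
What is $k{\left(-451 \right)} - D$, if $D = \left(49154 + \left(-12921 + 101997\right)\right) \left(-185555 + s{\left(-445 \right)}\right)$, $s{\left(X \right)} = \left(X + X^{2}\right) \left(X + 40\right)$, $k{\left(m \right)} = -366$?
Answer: $11086800044284$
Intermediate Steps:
$s{\left(X \right)} = \left(40 + X\right) \left(X + X^{2}\right)$ ($s{\left(X \right)} = \left(X + X^{2}\right) \left(40 + X\right) = \left(40 + X\right) \left(X + X^{2}\right)$)
$D = -11086800044650$ ($D = \left(49154 + \left(-12921 + 101997\right)\right) \left(-185555 - 445 \left(40 + \left(-445\right)^{2} + 41 \left(-445\right)\right)\right) = \left(49154 + 89076\right) \left(-185555 - 445 \left(40 + 198025 - 18245\right)\right) = 138230 \left(-185555 - 80019900\right) = 138230 \left(-80205455\right) = -11086800044650$)
$k{\left(-451 \right)} - D = -366 - -11086800044650 = -366 + 11086800044650 = 11086800044284$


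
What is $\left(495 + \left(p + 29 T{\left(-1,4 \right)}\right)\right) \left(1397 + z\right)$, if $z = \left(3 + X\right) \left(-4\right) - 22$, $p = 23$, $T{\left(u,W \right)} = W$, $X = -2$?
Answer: $869214$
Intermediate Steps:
$z = -26$ ($z = \left(3 - 2\right) \left(-4\right) - 22 = 1 \left(-4\right) - 22 = -4 - 22 = -26$)
$\left(495 + \left(p + 29 T{\left(-1,4 \right)}\right)\right) \left(1397 + z\right) = \left(495 + \left(23 + 29 \cdot 4\right)\right) \left(1397 - 26\right) = \left(495 + \left(23 + 116\right)\right) 1371 = \left(495 + 139\right) 1371 = 634 \cdot 1371 = 869214$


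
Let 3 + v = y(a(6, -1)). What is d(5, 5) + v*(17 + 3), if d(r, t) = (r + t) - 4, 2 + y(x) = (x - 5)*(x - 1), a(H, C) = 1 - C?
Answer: -154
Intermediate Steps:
y(x) = -2 + (-1 + x)*(-5 + x) (y(x) = -2 + (x - 5)*(x - 1) = -2 + (-5 + x)*(-1 + x) = -2 + (-1 + x)*(-5 + x))
v = -8 (v = -3 + (3 + (1 - 1*(-1))² - 6*(1 - 1*(-1))) = -3 + (3 + (1 + 1)² - 6*(1 + 1)) = -3 + (3 + 2² - 6*2) = -3 + (3 + 4 - 12) = -3 - 5 = -8)
d(r, t) = -4 + r + t
d(5, 5) + v*(17 + 3) = (-4 + 5 + 5) - 8*(17 + 3) = 6 - 8*20 = 6 - 160 = -154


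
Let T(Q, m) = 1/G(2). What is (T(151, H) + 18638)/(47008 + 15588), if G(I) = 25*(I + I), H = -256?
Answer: 1863801/6259600 ≈ 0.29775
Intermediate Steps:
G(I) = 50*I (G(I) = 25*(2*I) = 50*I)
T(Q, m) = 1/100 (T(Q, m) = 1/(50*2) = 1/100)
(T(151, H) + 18638)/(47008 + 15588) = (1/100 + 18638)/(47008 + 15588) = (1863801/100)/62596 = (1863801/100)*(1/62596) = 1863801/6259600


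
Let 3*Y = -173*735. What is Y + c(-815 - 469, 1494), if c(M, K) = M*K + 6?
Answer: -1960675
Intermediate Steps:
Y = -42385 (Y = (-173*735)/3 = (⅓)*(-127155) = -42385)
c(M, K) = 6 + K*M (c(M, K) = K*M + 6 = 6 + K*M)
Y + c(-815 - 469, 1494) = -42385 + (6 + 1494*(-815 - 469)) = -42385 + (6 + 1494*(-1284)) = -42385 + (6 - 1918296) = -42385 - 1918290 = -1960675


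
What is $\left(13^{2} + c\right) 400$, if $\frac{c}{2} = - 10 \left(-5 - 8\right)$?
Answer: $171600$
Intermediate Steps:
$c = 260$ ($c = 2 \left(- 10 \left(-5 - 8\right)\right) = 2 \left(\left(-10\right) \left(-13\right)\right) = 2 \cdot 130 = 260$)
$\left(13^{2} + c\right) 400 = \left(13^{2} + 260\right) 400 = \left(169 + 260\right) 400 = 429 \cdot 400 = 171600$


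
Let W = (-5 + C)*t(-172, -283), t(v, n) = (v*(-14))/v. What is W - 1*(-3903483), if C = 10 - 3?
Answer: 3903455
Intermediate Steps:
C = 7
t(v, n) = -14 (t(v, n) = (-14*v)/v = -14)
W = -28 (W = (-5 + 7)*(-14) = 2*(-14) = -28)
W - 1*(-3903483) = -28 - 1*(-3903483) = -28 + 3903483 = 3903455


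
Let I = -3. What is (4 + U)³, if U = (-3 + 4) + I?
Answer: 8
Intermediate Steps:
U = -2 (U = (-3 + 4) - 3 = 1 - 3 = -2)
(4 + U)³ = (4 - 2)³ = 2³ = 8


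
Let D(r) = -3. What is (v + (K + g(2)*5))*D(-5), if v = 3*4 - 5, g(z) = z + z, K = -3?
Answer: -72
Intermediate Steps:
g(z) = 2*z
v = 7 (v = 12 - 5 = 7)
(v + (K + g(2)*5))*D(-5) = (7 + (-3 + (2*2)*5))*(-3) = (7 + (-3 + 4*5))*(-3) = (7 + (-3 + 20))*(-3) = (7 + 17)*(-3) = 24*(-3) = -72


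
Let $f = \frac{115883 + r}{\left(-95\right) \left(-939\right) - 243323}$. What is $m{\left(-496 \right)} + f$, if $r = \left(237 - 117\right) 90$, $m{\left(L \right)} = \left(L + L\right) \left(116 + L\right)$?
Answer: $\frac{58096194597}{154118} \approx 3.7696 \cdot 10^{5}$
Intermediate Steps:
$m{\left(L \right)} = 2 L \left(116 + L\right)$
$r = 10800$ ($r = 120 \cdot 90 = 10800$)
$f = - \frac{126683}{154118}$ ($f = \frac{115883 + 10800}{\left(-95\right) \left(-939\right) - 243323} = \frac{126683}{89205 - 243323} = \frac{126683}{-154118} = 126683 \left(- \frac{1}{154118}\right) = - \frac{126683}{154118} \approx -0.82199$)
$m{\left(-496 \right)} + f = 2 \left(-496\right) \left(116 - 496\right) - \frac{126683}{154118} = 2 \left(-496\right) \left(-380\right) - \frac{126683}{154118} = 376960 - \frac{126683}{154118} = \frac{58096194597}{154118}$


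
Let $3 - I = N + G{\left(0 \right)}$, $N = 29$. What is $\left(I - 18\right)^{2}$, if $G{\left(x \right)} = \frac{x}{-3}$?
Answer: $1936$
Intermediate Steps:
$G{\left(x \right)} = - \frac{x}{3}$ ($G{\left(x \right)} = x \left(- \frac{1}{3}\right) = - \frac{x}{3}$)
$I = -26$ ($I = 3 - \left(29 - 0\right) = 3 - \left(29 + 0\right) = 3 - 29 = -26$)
$\left(I - 18\right)^{2} = \left(-26 - 18\right)^{2} = \left(-44\right)^{2} = 1936$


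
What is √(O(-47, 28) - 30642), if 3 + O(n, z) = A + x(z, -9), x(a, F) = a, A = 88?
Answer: I*√30529 ≈ 174.73*I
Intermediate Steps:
O(n, z) = 85 + z (O(n, z) = -3 + (88 + z) = 85 + z)
√(O(-47, 28) - 30642) = √((85 + 28) - 30642) = √(113 - 30642) = √(-30529) = I*√30529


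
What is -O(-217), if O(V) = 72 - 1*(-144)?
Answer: -216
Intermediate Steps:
O(V) = 216 (O(V) = 72 + 144 = 216)
-O(-217) = -1*216 = -216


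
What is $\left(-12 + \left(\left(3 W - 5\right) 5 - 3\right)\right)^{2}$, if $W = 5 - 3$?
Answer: $100$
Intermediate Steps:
$W = 2$
$\left(-12 + \left(\left(3 W - 5\right) 5 - 3\right)\right)^{2} = \left(-12 - \left(3 - \left(3 \cdot 2 - 5\right) 5\right)\right)^{2} = \left(-12 - \left(3 - \left(6 - 5\right) 5\right)\right)^{2} = \left(-12 + \left(1 \cdot 5 - 3\right)\right)^{2} = \left(-12 + \left(5 - 3\right)\right)^{2} = \left(-12 + 2\right)^{2} = \left(-10\right)^{2} = 100$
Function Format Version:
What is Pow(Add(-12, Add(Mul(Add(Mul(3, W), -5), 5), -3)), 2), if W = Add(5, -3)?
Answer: 100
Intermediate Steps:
W = 2
Pow(Add(-12, Add(Mul(Add(Mul(3, W), -5), 5), -3)), 2) = Pow(Add(-12, Add(Mul(Add(Mul(3, 2), -5), 5), -3)), 2) = Pow(Add(-12, Add(Mul(Add(6, -5), 5), -3)), 2) = Pow(Add(-12, Add(Mul(1, 5), -3)), 2) = Pow(Add(-12, Add(5, -3)), 2) = Pow(Add(-12, 2), 2) = Pow(-10, 2) = 100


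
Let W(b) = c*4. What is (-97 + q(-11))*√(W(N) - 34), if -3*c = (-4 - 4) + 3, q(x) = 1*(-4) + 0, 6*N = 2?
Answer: -101*I*√246/3 ≈ -528.04*I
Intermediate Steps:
N = ⅓ (N = (⅙)*2 = ⅓ ≈ 0.33333)
q(x) = -4 (q(x) = -4 + 0 = -4)
c = 5/3 (c = -((-4 - 4) + 3)/3 = -(-8 + 3)/3 = -⅓*(-5) = 5/3 ≈ 1.6667)
W(b) = 20/3 (W(b) = (5/3)*4 = 20/3)
(-97 + q(-11))*√(W(N) - 34) = (-97 - 4)*√(20/3 - 34) = -101*I*√246/3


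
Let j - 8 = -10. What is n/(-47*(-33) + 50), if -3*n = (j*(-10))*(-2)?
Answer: 40/4803 ≈ 0.0083281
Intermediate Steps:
j = -2 (j = 8 - 10 = -2)
n = 40/3 (n = -(-2*(-10))*(-2)/3 = -20*(-2)/3 = -⅓*(-40) = 40/3 ≈ 13.333)
n/(-47*(-33) + 50) = 40/(3*(-47*(-33) + 50)) = 40/(3*(1551 + 50)) = (40/3)/1601 = (40/3)*(1/1601) = 40/4803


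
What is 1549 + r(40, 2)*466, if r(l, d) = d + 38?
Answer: 20189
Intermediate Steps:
r(l, d) = 38 + d
1549 + r(40, 2)*466 = 1549 + (38 + 2)*466 = 1549 + 40*466 = 1549 + 18640 = 20189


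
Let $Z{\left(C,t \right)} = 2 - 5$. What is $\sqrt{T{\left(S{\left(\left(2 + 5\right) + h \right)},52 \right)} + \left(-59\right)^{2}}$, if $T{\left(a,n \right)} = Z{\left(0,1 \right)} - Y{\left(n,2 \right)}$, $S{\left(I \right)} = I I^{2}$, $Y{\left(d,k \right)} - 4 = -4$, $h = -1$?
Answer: $\sqrt{3478} \approx 58.975$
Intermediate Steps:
$Y{\left(d,k \right)} = 0$ ($Y{\left(d,k \right)} = 4 - 4 = 0$)
$Z{\left(C,t \right)} = -3$
$S{\left(I \right)} = I^{3}$
$T{\left(a,n \right)} = -3$ ($T{\left(a,n \right)} = -3 - 0 = -3 + 0 = -3$)
$\sqrt{T{\left(S{\left(\left(2 + 5\right) + h \right)},52 \right)} + \left(-59\right)^{2}} = \sqrt{-3 + \left(-59\right)^{2}} = \sqrt{-3 + 3481} = \sqrt{3478}$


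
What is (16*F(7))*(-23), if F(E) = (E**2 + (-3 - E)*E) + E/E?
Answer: 7360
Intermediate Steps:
F(E) = 1 + E**2 + E*(-3 - E) (F(E) = (E**2 + E*(-3 - E)) + 1 = 1 + E**2 + E*(-3 - E))
(16*F(7))*(-23) = (16*(1 - 3*7))*(-23) = (16*(1 - 21))*(-23) = (16*(-20))*(-23) = -320*(-23) = 7360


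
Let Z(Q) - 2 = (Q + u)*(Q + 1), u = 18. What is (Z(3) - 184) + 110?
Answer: 12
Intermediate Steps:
Z(Q) = 2 + (1 + Q)*(18 + Q) (Z(Q) = 2 + (Q + 18)*(Q + 1) = 2 + (18 + Q)*(1 + Q) = 2 + (1 + Q)*(18 + Q))
(Z(3) - 184) + 110 = ((20 + 3**2 + 19*3) - 184) + 110 = ((20 + 9 + 57) - 184) + 110 = (86 - 184) + 110 = -98 + 110 = 12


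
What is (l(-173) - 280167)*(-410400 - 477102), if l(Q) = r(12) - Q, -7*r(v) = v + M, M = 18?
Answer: 248499038568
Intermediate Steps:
r(v) = -18/7 - v/7 (r(v) = -(v + 18)/7 = -(18 + v)/7 = -18/7 - v/7)
l(Q) = -30/7 - Q (l(Q) = (-18/7 - 1/7*12) - Q = (-18/7 - 12/7) - Q = -30/7 - Q)
(l(-173) - 280167)*(-410400 - 477102) = ((-30/7 - 1*(-173)) - 280167)*(-410400 - 477102) = ((-30/7 + 173) - 280167)*(-887502) = (1181/7 - 280167)*(-887502) = -1959988/7*(-887502) = 248499038568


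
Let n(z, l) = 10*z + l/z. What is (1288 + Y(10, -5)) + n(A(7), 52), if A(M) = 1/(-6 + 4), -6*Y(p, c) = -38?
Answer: 3556/3 ≈ 1185.3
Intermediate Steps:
Y(p, c) = 19/3 (Y(p, c) = -1/6*(-38) = 19/3)
A(M) = -1/2 (A(M) = 1/(-2) = -1/2)
n(z, l) = 10*z + l/z
(1288 + Y(10, -5)) + n(A(7), 52) = (1288 + 19/3) + (10*(-1/2) + 52/(-1/2)) = 3883/3 + (-5 + 52*(-2)) = 3883/3 + (-5 - 104) = 3883/3 - 109 = 3556/3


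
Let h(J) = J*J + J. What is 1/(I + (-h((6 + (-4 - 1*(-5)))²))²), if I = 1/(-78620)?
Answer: 78620/471916549999 ≈ 1.6660e-7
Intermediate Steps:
h(J) = J + J² (h(J) = J² + J = J + J²)
I = -1/78620 ≈ -1.2719e-5
1/(I + (-h((6 + (-4 - 1*(-5)))²))²) = 1/(-1/78620 + (-(6 + (-4 - 1*(-5)))²*(1 + (6 + (-4 - 1*(-5)))²))²) = 1/(-1/78620 + (-(6 + (-4 + 5))²*(1 + (6 + (-4 + 5))²))²) = 1/(-1/78620 + (-(6 + 1)²*(1 + (6 + 1)²))²) = 1/(-1/78620 + (-7²*(1 + 7²))²) = 1/(-1/78620 + (-49*(1 + 49))²) = 1/(-1/78620 + (-49*50)²) = 1/(-1/78620 + (-1*2450)²) = 1/(-1/78620 + (-2450)²) = 1/(-1/78620 + 6002500) = 1/(471916549999/78620) = 78620/471916549999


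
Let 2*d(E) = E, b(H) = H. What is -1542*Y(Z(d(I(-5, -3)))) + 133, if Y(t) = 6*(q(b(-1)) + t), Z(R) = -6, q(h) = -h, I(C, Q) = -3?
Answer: 46393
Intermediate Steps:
d(E) = E/2
Y(t) = 6 + 6*t (Y(t) = 6*(-1*(-1) + t) = 6*(1 + t) = 6 + 6*t)
-1542*Y(Z(d(I(-5, -3)))) + 133 = -1542*(6 + 6*(-6)) + 133 = -1542*(6 - 36) + 133 = -1542*(-30) + 133 = 46260 + 133 = 46393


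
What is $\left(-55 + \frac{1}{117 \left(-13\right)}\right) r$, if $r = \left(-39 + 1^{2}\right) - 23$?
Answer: $\frac{5103016}{1521} \approx 3355.0$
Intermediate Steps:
$r = -61$ ($r = \left(-39 + 1\right) - 23 = -38 - 23 = -61$)
$\left(-55 + \frac{1}{117 \left(-13\right)}\right) r = \left(-55 + \frac{1}{117 \left(-13\right)}\right) \left(-61\right) = \left(-55 + \frac{1}{117} \left(- \frac{1}{13}\right)\right) \left(-61\right) = \left(-55 - \frac{1}{1521}\right) \left(-61\right) = \left(- \frac{83656}{1521}\right) \left(-61\right) = \frac{5103016}{1521}$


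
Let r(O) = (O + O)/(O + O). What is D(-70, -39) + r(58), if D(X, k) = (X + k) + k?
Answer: -147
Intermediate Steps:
D(X, k) = X + 2*k
r(O) = 1 (r(O) = (2*O)/((2*O)) = (2*O)*(1/(2*O)) = 1)
D(-70, -39) + r(58) = (-70 + 2*(-39)) + 1 = (-70 - 78) + 1 = -148 + 1 = -147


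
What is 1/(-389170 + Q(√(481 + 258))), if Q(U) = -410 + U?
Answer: -389580/151772575661 - √739/151772575661 ≈ -2.5670e-6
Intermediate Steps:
1/(-389170 + Q(√(481 + 258))) = 1/(-389170 + (-410 + √(481 + 258))) = 1/(-389170 + (-410 + √739)) = 1/(-389580 + √739)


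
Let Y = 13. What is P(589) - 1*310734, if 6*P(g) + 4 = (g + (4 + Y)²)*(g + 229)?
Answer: -191034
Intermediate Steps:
P(g) = -⅔ + (229 + g)*(289 + g)/6 (P(g) = -⅔ + ((g + (4 + 13)²)*(g + 229))/6 = -⅔ + ((g + 17²)*(229 + g))/6 = -⅔ + ((g + 289)*(229 + g))/6 = -⅔ + ((289 + g)*(229 + g))/6 = -⅔ + ((229 + g)*(289 + g))/6 = -⅔ + (229 + g)*(289 + g)/6)
P(589) - 1*310734 = (22059/2 + (⅙)*589² + (259/3)*589) - 1*310734 = (22059/2 + (⅙)*346921 + 152551/3) - 310734 = (22059/2 + 346921/6 + 152551/3) - 310734 = 119700 - 310734 = -191034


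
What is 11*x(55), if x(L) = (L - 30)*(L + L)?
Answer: 30250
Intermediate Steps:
x(L) = 2*L*(-30 + L) (x(L) = (-30 + L)*(2*L) = 2*L*(-30 + L))
11*x(55) = 11*(2*55*(-30 + 55)) = 11*(2*55*25) = 11*2750 = 30250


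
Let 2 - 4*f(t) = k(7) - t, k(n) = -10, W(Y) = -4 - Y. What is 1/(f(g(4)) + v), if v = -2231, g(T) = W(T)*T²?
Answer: -1/2260 ≈ -0.00044248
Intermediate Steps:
g(T) = T²*(-4 - T) (g(T) = (-4 - T)*T² = T²*(-4 - T))
f(t) = 3 + t/4 (f(t) = ½ - (-10 - t)/4 = ½ + (5/2 + t/4) = 3 + t/4)
1/(f(g(4)) + v) = 1/((3 + (4²*(-4 - 1*4))/4) - 2231) = 1/((3 + (16*(-4 - 4))/4) - 2231) = 1/((3 + (16*(-8))/4) - 2231) = 1/((3 + (¼)*(-128)) - 2231) = 1/((3 - 32) - 2231) = 1/(-29 - 2231) = 1/(-2260) = -1/2260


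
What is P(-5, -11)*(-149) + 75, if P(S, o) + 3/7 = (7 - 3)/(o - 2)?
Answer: 16808/91 ≈ 184.70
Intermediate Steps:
P(S, o) = -3/7 + 4/(-2 + o) (P(S, o) = -3/7 + (7 - 3)/(o - 2) = -3/7 + 4/(-2 + o))
P(-5, -11)*(-149) + 75 = ((34 - 3*(-11))/(7*(-2 - 11)))*(-149) + 75 = ((⅐)*(34 + 33)/(-13))*(-149) + 75 = ((⅐)*(-1/13)*67)*(-149) + 75 = -67/91*(-149) + 75 = 9983/91 + 75 = 16808/91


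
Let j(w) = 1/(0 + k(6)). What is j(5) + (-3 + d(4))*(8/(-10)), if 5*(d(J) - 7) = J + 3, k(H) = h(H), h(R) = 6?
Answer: -623/150 ≈ -4.1533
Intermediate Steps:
k(H) = 6
j(w) = 1/6 (j(w) = 1/(0 + 6) = 1/6)
d(J) = 38/5 + J/5 (d(J) = 7 + (J + 3)/5 = 7 + (3 + J)/5 = 7 + (3/5 + J/5) = 38/5 + J/5)
j(5) + (-3 + d(4))*(8/(-10)) = 1/6 + (-3 + (38/5 + (1/5)*4))*(8/(-10)) = 1/6 + (-3 + (38/5 + 4/5))*(8*(-1/10)) = 1/6 + (-3 + 42/5)*(-4/5) = 1/6 + (27/5)*(-4/5) = 1/6 - 108/25 = -623/150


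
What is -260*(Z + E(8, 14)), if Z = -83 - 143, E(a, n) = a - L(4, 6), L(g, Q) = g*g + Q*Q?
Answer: 70200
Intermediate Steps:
L(g, Q) = Q² + g² (L(g, Q) = g² + Q² = Q² + g²)
E(a, n) = -52 + a (E(a, n) = a - (6² + 4²) = a - (36 + 16) = a - 1*52 = a - 52 = -52 + a)
Z = -226
-260*(Z + E(8, 14)) = -260*(-226 + (-52 + 8)) = -260*(-226 - 44) = -260*(-270) = 70200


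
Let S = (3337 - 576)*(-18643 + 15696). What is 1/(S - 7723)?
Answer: -1/8144390 ≈ -1.2278e-7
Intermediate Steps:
S = -8136667 (S = 2761*(-2947) = -8136667)
1/(S - 7723) = 1/(-8136667 - 7723) = 1/(-8144390) = -1/8144390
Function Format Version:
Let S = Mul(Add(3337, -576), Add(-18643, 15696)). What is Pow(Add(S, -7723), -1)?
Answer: Rational(-1, 8144390) ≈ -1.2278e-7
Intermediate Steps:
S = -8136667 (S = Mul(2761, -2947) = -8136667)
Pow(Add(S, -7723), -1) = Pow(Add(-8136667, -7723), -1) = Pow(-8144390, -1) = Rational(-1, 8144390)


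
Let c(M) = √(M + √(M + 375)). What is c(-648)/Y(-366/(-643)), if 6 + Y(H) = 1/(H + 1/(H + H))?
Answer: -681361*√(-648 + I*√273)/3617490 ≈ -0.061122 - 4.795*I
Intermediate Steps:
Y(H) = -6 + 1/(H + 1/(2*H)) (Y(H) = -6 + 1/(H + 1/(H + H)) = -6 + 1/(H + 1/(2*H)))
c(M) = √(M + √(375 + M))
c(-648)/Y(-366/(-643)) = √(-648 + √(375 - 648))/((2*(-3 - 366/(-643) - 6*(-366/(-643))²)/(1 + 2*(-366/(-643))²))) = √(-648 + √(-273))/((2*(-3 - 366*(-1/643) - 6*(-366*(-1/643))²)/(1 + 2*(-366*(-1/643))²))) = √(-648 + I*√273)/((2*(-3 + 366/643 - 6*(366/643)²)/(1 + 2*(366/643)²))) = √(-648 + I*√273)/((2*(-3 + 366/643 - 6*133956/413449)/(1 + 2*(133956/413449)))) = √(-648 + I*√273)/((2*(-3 + 366/643 - 803736/413449)/(1 + 267912/413449))) = √(-648 + I*√273)/((2*(-1808745/413449)/(681361/413449))) = √(-648 + I*√273)/((2*(413449/681361)*(-1808745/413449))) = √(-648 + I*√273)/(-3617490/681361) = √(-648 + I*√273)*(-681361/3617490) = -681361*√(-648 + I*√273)/3617490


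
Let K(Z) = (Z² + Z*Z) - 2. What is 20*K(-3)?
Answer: 320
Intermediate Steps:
K(Z) = -2 + 2*Z² (K(Z) = (Z² + Z²) - 2 = 2*Z² - 2 = -2 + 2*Z²)
20*K(-3) = 20*(-2 + 2*(-3)²) = 20*(-2 + 2*9) = 20*(-2 + 18) = 20*16 = 320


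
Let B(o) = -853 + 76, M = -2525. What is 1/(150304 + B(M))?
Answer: 1/149527 ≈ 6.6878e-6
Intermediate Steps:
B(o) = -777
1/(150304 + B(M)) = 1/(150304 - 777) = 1/149527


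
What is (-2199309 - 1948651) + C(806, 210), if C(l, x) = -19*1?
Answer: -4147979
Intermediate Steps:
C(l, x) = -19
(-2199309 - 1948651) + C(806, 210) = (-2199309 - 1948651) - 19 = -4147960 - 19 = -4147979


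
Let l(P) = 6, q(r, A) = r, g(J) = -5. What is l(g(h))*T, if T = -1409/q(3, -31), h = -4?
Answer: -2818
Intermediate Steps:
T = -1409/3 ≈ -469.67
l(g(h))*T = 6*(-1409/3) = -2818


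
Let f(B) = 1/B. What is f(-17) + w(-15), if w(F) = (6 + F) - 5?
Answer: -239/17 ≈ -14.059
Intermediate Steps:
w(F) = 1 + F
f(-17) + w(-15) = 1/(-17) + (1 - 15) = -1/17 - 14 = -239/17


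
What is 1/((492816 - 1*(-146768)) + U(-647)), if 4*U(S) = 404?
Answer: 1/639685 ≈ 1.5633e-6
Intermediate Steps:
U(S) = 101 (U(S) = (1/4)*404 = 101)
1/((492816 - 1*(-146768)) + U(-647)) = 1/((492816 - 1*(-146768)) + 101) = 1/((492816 + 146768) + 101) = 1/(639584 + 101) = 1/639685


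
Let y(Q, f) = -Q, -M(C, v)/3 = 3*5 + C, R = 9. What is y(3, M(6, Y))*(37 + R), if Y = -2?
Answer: -138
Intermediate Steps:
M(C, v) = -45 - 3*C (M(C, v) = -3*(3*5 + C) = -3*(15 + C) = -45 - 3*C)
y(3, M(6, Y))*(37 + R) = (-1*3)*(37 + 9) = -3*46 = -138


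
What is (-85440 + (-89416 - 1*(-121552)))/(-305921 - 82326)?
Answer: 53304/388247 ≈ 0.13729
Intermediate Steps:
(-85440 + (-89416 - 1*(-121552)))/(-305921 - 82326) = (-85440 + (-89416 + 121552))/(-388247) = (-85440 + 32136)*(-1/388247) = -53304*(-1/388247) = 53304/388247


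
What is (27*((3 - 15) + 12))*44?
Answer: 0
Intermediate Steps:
(27*((3 - 15) + 12))*44 = (27*(-12 + 12))*44 = (27*0)*44 = 0*44 = 0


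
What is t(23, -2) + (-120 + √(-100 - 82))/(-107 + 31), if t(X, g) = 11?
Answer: 239/19 - I*√182/76 ≈ 12.579 - 0.17751*I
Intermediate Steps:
t(23, -2) + (-120 + √(-100 - 82))/(-107 + 31) = 11 + (-120 + √(-100 - 82))/(-107 + 31) = 11 + (-120 + √(-182))/(-76) = 11 + (-120 + I*√182)*(-1/76) = 11 + (30/19 - I*√182/76) = 239/19 - I*√182/76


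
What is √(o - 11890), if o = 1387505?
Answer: √1375615 ≈ 1172.9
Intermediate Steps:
√(o - 11890) = √(1387505 - 11890) = √1375615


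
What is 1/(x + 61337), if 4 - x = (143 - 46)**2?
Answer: 1/51932 ≈ 1.9256e-5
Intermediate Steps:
x = -9405 (x = 4 - (143 - 46)**2 = 4 - 1*97**2 = 4 - 1*9409 = 4 - 9409 = -9405)
1/(x + 61337) = 1/(-9405 + 61337) = 1/51932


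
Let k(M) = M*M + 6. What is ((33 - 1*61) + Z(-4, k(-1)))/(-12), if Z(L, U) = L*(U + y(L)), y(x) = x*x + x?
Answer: 26/3 ≈ 8.6667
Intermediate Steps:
y(x) = x + x² (y(x) = x² + x = x + x²)
k(M) = 6 + M² (k(M) = M² + 6 = 6 + M²)
Z(L, U) = L*(U + L*(1 + L))
((33 - 1*61) + Z(-4, k(-1)))/(-12) = ((33 - 1*61) - 4*((6 + (-1)²) - 4*(1 - 4)))/(-12) = ((33 - 61) - 4*((6 + 1) - 4*(-3)))*(-1/12) = (-28 - 4*(7 + 12))*(-1/12) = (-28 - 4*19)*(-1/12) = (-28 - 76)*(-1/12) = -104*(-1/12) = 26/3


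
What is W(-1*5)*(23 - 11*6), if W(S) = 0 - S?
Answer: -215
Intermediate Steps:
W(S) = -S
W(-1*5)*(23 - 11*6) = (-(-1)*5)*(23 - 11*6) = (-1*(-5))*(23 - 66) = 5*(-43) = -215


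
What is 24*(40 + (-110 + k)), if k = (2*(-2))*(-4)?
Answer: -1296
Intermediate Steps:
k = 16 (k = -4*(-4) = 16)
24*(40 + (-110 + k)) = 24*(40 + (-110 + 16)) = 24*(40 - 94) = 24*(-54) = -1296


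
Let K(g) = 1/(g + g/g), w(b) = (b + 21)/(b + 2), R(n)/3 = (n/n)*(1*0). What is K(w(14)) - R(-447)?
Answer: 16/51 ≈ 0.31373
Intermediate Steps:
R(n) = 0 (R(n) = 3*((n/n)*(1*0)) = 3*(1*0) = 3*0 = 0)
w(b) = (21 + b)/(2 + b)
K(g) = 1/(1 + g) (K(g) = 1/(g + 1) = 1/(1 + g))
K(w(14)) - R(-447) = 1/(1 + (21 + 14)/(2 + 14)) - 1*0 = 1/(1 + 35/16) + 0 = 1/(51/16) + 0 = 16/51 + 0 = 16/51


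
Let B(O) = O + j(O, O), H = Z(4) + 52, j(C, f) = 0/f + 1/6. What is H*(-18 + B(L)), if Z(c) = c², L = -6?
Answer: -4862/3 ≈ -1620.7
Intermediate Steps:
j(C, f) = ⅙ (j(C, f) = 0 + 1*(⅙) = 0 + ⅙ = ⅙)
H = 68 (H = 4² + 52 = 16 + 52 = 68)
B(O) = ⅙ + O (B(O) = O + ⅙ = ⅙ + O)
H*(-18 + B(L)) = 68*(-18 + (⅙ - 6)) = 68*(-18 - 35/6) = 68*(-143/6) = -4862/3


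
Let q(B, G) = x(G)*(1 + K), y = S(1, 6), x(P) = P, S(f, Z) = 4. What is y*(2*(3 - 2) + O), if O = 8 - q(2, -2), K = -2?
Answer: 32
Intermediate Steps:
y = 4
q(B, G) = -G (q(B, G) = G*(1 - 2) = G*(-1) = -G)
O = 6 (O = 8 - (-1)*(-2) = 8 - 1*2 = 8 - 2 = 6)
y*(2*(3 - 2) + O) = 4*(2*(3 - 2) + 6) = 4*(2*1 + 6) = 4*(2 + 6) = 4*8 = 32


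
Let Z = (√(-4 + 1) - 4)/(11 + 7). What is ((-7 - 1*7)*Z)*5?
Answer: 140/9 - 35*I*√3/9 ≈ 15.556 - 6.7358*I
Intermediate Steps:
Z = -2/9 + I*√3/18 (Z = (√(-3) - 4)/18 = (I*√3 - 4)*(1/18) = (-4 + I*√3)*(1/18) = -2/9 + I*√3/18 ≈ -0.22222 + 0.096225*I)
((-7 - 1*7)*Z)*5 = ((-7 - 1*7)*(-2/9 + I*√3/18))*5 = ((-7 - 7)*(-2/9 + I*√3/18))*5 = -14*(-2/9 + I*√3/18)*5 = (28/9 - 7*I*√3/9)*5 = 140/9 - 35*I*√3/9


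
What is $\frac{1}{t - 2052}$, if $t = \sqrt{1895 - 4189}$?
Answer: $- \frac{1026}{2106499} - \frac{i \sqrt{2294}}{4212998} \approx -0.00048706 - 1.1369 \cdot 10^{-5} i$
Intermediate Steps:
$t = i \sqrt{2294}$ ($t = \sqrt{-2294} = i \sqrt{2294} \approx 47.896 i$)
$\frac{1}{t - 2052} = \frac{1}{i \sqrt{2294} - 2052} = \frac{1}{-2052 + i \sqrt{2294}}$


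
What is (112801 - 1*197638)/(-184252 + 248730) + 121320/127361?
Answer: -2982454197/8211982558 ≈ -0.36318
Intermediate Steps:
(112801 - 1*197638)/(-184252 + 248730) + 121320/127361 = (112801 - 197638)/64478 + 121320*(1/127361) = -84837*1/64478 + 121320/127361 = -84837/64478 + 121320/127361 = -2982454197/8211982558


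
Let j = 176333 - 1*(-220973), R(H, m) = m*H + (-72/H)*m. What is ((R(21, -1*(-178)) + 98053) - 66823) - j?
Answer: -2540638/7 ≈ -3.6295e+5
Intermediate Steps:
R(H, m) = H*m - 72*m/H
j = 397306 (j = 176333 + 220973 = 397306)
((R(21, -1*(-178)) + 98053) - 66823) - j = ((-1*(-178)*(-72 + 21**2)/21 + 98053) - 66823) - 1*397306 = ((178*(1/21)*(-72 + 441) + 98053) - 66823) - 397306 = ((178*(1/21)*369 + 98053) - 66823) - 397306 = ((21894/7 + 98053) - 66823) - 397306 = (708265/7 - 66823) - 397306 = 240504/7 - 397306 = -2540638/7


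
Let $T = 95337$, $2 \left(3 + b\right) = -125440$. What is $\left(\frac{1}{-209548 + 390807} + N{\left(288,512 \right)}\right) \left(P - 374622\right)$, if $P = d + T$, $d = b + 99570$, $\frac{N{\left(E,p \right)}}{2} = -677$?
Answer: $\frac{59500269782030}{181259} \approx 3.2826 \cdot 10^{8}$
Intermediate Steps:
$b = -62723$ ($b = -3 + \frac{1}{2} \left(-125440\right) = -3 - 62720 = -62723$)
$N{\left(E,p \right)} = -1354$ ($N{\left(E,p \right)} = 2 \left(-677\right) = -1354$)
$d = 36847$ ($d = -62723 + 99570 = 36847$)
$P = 132184$ ($P = 36847 + 95337 = 132184$)
$\left(\frac{1}{-209548 + 390807} + N{\left(288,512 \right)}\right) \left(P - 374622\right) = \left(\frac{1}{-209548 + 390807} - 1354\right) \left(132184 - 374622\right) = \left(\frac{1}{181259} - 1354\right) \left(-242438\right) = \left(- \frac{245424685}{181259}\right) \left(-242438\right) = \frac{59500269782030}{181259}$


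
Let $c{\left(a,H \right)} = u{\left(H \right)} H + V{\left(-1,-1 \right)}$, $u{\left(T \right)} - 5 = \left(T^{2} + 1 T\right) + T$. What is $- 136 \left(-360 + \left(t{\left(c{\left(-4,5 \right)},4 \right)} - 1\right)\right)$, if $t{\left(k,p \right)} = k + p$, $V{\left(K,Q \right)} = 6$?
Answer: $20536$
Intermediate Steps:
$u{\left(T \right)} = 5 + T^{2} + 2 T$ ($u{\left(T \right)} = 5 + \left(\left(T^{2} + 1 T\right) + T\right) = 5 + \left(\left(T^{2} + T\right) + T\right) = 5 + \left(\left(T + T^{2}\right) + T\right) = 5 + \left(T^{2} + 2 T\right) = 5 + T^{2} + 2 T$)
$c{\left(a,H \right)} = 6 + H \left(5 + H^{2} + 2 H\right)$ ($c{\left(a,H \right)} = \left(5 + H^{2} + 2 H\right) H + 6 = H \left(5 + H^{2} + 2 H\right) + 6 = 6 + H \left(5 + H^{2} + 2 H\right)$)
$- 136 \left(-360 + \left(t{\left(c{\left(-4,5 \right)},4 \right)} - 1\right)\right) = - 136 \left(-360 - \left(-9 - 5 \left(5 + 5^{2} + 2 \cdot 5\right)\right)\right) = - 136 \left(-360 - \left(-9 - 5 \left(5 + 25 + 10\right)\right)\right) = - 136 \left(-360 + \left(\left(\left(6 + 5 \cdot 40\right) + 4\right) - 1\right)\right) = - 136 \left(-360 + \left(\left(\left(6 + 200\right) + 4\right) - 1\right)\right) = - 136 \left(-360 + \left(\left(206 + 4\right) - 1\right)\right) = - 136 \left(-360 + \left(210 - 1\right)\right) = - 136 \left(-360 + 209\right) = \left(-136\right) \left(-151\right) = 20536$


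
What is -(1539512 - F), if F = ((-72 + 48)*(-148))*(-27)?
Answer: -1635416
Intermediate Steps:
F = -95904 (F = -24*(-148)*(-27) = 3552*(-27) = -95904)
-(1539512 - F) = -(1539512 - 1*(-95904)) = -(1539512 + 95904) = -1*1635416 = -1635416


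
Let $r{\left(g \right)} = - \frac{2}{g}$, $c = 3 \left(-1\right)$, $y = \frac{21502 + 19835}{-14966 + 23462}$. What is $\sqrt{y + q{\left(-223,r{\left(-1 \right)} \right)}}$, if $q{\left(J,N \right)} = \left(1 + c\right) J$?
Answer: $\frac{\sqrt{25111403}}{236} \approx 21.234$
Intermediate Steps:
$y = \frac{4593}{944}$ ($y = \frac{41337}{8496} = 41337 \cdot \frac{1}{8496} = \frac{4593}{944} \approx 4.8655$)
$c = -3$
$q{\left(J,N \right)} = - 2 J$ ($q{\left(J,N \right)} = \left(1 - 3\right) J = - 2 J$)
$\sqrt{y + q{\left(-223,r{\left(-1 \right)} \right)}} = \sqrt{\frac{4593}{944} - -446} = \sqrt{\frac{4593}{944} + 446} = \sqrt{\frac{425617}{944}} = \frac{\sqrt{25111403}}{236}$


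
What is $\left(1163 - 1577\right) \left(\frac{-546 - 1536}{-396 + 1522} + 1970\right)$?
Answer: $- \frac{458740566}{563} \approx -8.1481 \cdot 10^{5}$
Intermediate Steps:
$\left(1163 - 1577\right) \left(\frac{-546 - 1536}{-396 + 1522} + 1970\right) = - 414 \left(- \frac{2082}{1126} + 1970\right) = - 414 \left(\left(-2082\right) \frac{1}{1126} + 1970\right) = - 414 \left(- \frac{1041}{563} + 1970\right) = \left(-414\right) \frac{1108069}{563} = - \frac{458740566}{563}$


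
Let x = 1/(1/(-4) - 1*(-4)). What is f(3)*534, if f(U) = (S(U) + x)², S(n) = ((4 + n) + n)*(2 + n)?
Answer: 101195848/75 ≈ 1.3493e+6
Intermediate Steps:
S(n) = (2 + n)*(4 + 2*n) (S(n) = (4 + 2*n)*(2 + n) = (2 + n)*(4 + 2*n))
x = 4/15 (x = 1/(-¼ + 4) = 1/(15/4) = 4/15 ≈ 0.26667)
f(U) = (124/15 + 2*U² + 8*U)² (f(U) = ((8 + 2*U² + 8*U) + 4/15)² = (124/15 + 2*U² + 8*U)²)
f(3)*534 = (4*(62 + 15*3² + 60*3)²/225)*534 = (4*(62 + 15*9 + 180)²/225)*534 = (4*(62 + 135 + 180)²/225)*534 = ((4/225)*377²)*534 = ((4/225)*142129)*534 = (568516/225)*534 = 101195848/75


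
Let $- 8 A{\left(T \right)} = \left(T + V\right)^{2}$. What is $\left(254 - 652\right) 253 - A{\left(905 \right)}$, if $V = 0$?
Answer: $\frac{13473}{8} \approx 1684.1$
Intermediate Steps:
$A{\left(T \right)} = - \frac{T^{2}}{8}$ ($A{\left(T \right)} = - \frac{\left(T + 0\right)^{2}}{8} = - \frac{T^{2}}{8}$)
$\left(254 - 652\right) 253 - A{\left(905 \right)} = \left(254 - 652\right) 253 - - \frac{905^{2}}{8} = \left(-398\right) 253 - \left(- \frac{1}{8}\right) 819025 = -100694 - - \frac{819025}{8} = -100694 + \frac{819025}{8} = \frac{13473}{8}$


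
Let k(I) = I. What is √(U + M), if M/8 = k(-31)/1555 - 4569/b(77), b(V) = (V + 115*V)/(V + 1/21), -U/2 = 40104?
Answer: 2*I*√242717258132149515/3472315 ≈ 283.77*I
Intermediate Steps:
U = -80208 (U = -2*40104 = -80208)
b(V) = 116*V/(1/21 + V) (b(V) = (116*V)/(V + 1/21) = (116*V)/(1/21 + V) = 116*V/(1/21 + V))
M = -7667582028/24306205 (M = 8*(-31/1555 - 4569/(2436*77/(1 + 21*77))) = 8*(-31*1/1555 - 4569/(2436*77/(1 + 1617))) = 8*(-31/1555 - 4569/(2436*77/1618)) = 8*(-31/1555 - 4569/(2436*77*(1/1618))) = 8*(-31/1555 - 4569/93786/809) = 8*(-31/1555 - 4569*809/93786) = 8*(-31/1555 - 1232107/31262) = 8*(-1916895507/48612410) = -7667582028/24306205 ≈ -315.46)
√(U + M) = √(-80208 - 7667582028/24306205) = √(-1957219672668/24306205) = 2*I*√242717258132149515/3472315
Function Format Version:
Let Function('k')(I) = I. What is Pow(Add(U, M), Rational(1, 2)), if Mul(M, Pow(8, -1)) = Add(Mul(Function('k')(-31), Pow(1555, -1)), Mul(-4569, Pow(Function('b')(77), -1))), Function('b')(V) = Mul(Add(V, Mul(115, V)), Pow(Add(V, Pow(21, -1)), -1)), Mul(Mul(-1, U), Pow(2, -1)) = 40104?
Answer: Mul(Rational(2, 3472315), I, Pow(242717258132149515, Rational(1, 2))) ≈ Mul(283.77, I)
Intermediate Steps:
U = -80208 (U = Mul(-2, 40104) = -80208)
Function('b')(V) = Mul(116, V, Pow(Add(Rational(1, 21), V), -1)) (Function('b')(V) = Mul(Mul(116, V), Pow(Add(V, Rational(1, 21)), -1)) = Mul(Mul(116, V), Pow(Add(Rational(1, 21), V), -1)) = Mul(116, V, Pow(Add(Rational(1, 21), V), -1)))
M = Rational(-7667582028, 24306205) (M = Mul(8, Add(Mul(-31, Pow(1555, -1)), Mul(-4569, Pow(Mul(2436, 77, Pow(Add(1, Mul(21, 77)), -1)), -1)))) = Mul(8, Add(Mul(-31, Rational(1, 1555)), Mul(-4569, Pow(Mul(2436, 77, Pow(Add(1, 1617), -1)), -1)))) = Mul(8, Add(Rational(-31, 1555), Mul(-4569, Pow(Mul(2436, 77, Pow(1618, -1)), -1)))) = Mul(8, Add(Rational(-31, 1555), Mul(-4569, Pow(Mul(2436, 77, Rational(1, 1618)), -1)))) = Mul(8, Add(Rational(-31, 1555), Mul(-4569, Pow(Rational(93786, 809), -1)))) = Mul(8, Add(Rational(-31, 1555), Mul(-4569, Rational(809, 93786)))) = Mul(8, Add(Rational(-31, 1555), Rational(-1232107, 31262))) = Mul(8, Rational(-1916895507, 48612410)) = Rational(-7667582028, 24306205) ≈ -315.46)
Pow(Add(U, M), Rational(1, 2)) = Pow(Add(-80208, Rational(-7667582028, 24306205)), Rational(1, 2)) = Pow(Rational(-1957219672668, 24306205), Rational(1, 2)) = Mul(Rational(2, 3472315), I, Pow(242717258132149515, Rational(1, 2)))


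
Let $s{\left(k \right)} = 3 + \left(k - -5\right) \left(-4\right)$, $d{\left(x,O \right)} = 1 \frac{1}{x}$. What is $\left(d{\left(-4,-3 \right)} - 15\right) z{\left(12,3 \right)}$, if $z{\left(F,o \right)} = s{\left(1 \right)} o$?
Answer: $\frac{3843}{4} \approx 960.75$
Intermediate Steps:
$d{\left(x,O \right)} = \frac{1}{x}$
$s{\left(k \right)} = -17 - 4 k$ ($s{\left(k \right)} = 3 + \left(k + 5\right) \left(-4\right) = 3 + \left(5 + k\right) \left(-4\right) = 3 - \left(20 + 4 k\right) = -17 - 4 k$)
$z{\left(F,o \right)} = - 21 o$ ($z{\left(F,o \right)} = \left(-17 - 4\right) o = - 21 o$)
$\left(d{\left(-4,-3 \right)} - 15\right) z{\left(12,3 \right)} = \left(\frac{1}{-4} - 15\right) \left(\left(-21\right) 3\right) = \left(- \frac{1}{4} - 15\right) \left(-63\right) = \left(- \frac{61}{4}\right) \left(-63\right) = \frac{3843}{4}$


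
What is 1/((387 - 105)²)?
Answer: 1/79524 ≈ 1.2575e-5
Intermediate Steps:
1/((387 - 105)²) = 1/(282²) = 1/79524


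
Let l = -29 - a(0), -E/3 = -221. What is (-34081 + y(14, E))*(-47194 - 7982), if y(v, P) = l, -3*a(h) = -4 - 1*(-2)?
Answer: 1882090144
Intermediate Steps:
a(h) = ⅔ (a(h) = -(-4 - 1*(-2))/3 = -(-4 + 2)/3 = -⅓*(-2) = ⅔)
E = 663 (E = -3*(-221) = 663)
l = -89/3 (l = -29 - 1*⅔ = -29 - ⅔ = -89/3 ≈ -29.667)
y(v, P) = -89/3
(-34081 + y(14, E))*(-47194 - 7982) = (-34081 - 89/3)*(-47194 - 7982) = -102332/3*(-55176) = 1882090144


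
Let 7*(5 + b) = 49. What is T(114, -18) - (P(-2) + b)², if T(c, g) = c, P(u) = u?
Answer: 114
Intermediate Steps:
b = 2 (b = -5 + (⅐)*49 = -5 + 7 = 2)
T(114, -18) - (P(-2) + b)² = 114 - (-2 + 2)² = 114 - 1*0² = 114 - 1*0 = 114 + 0 = 114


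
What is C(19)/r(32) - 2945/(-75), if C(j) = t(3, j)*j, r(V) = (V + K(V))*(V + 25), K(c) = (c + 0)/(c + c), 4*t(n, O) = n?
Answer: 15317/390 ≈ 39.274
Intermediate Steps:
t(n, O) = n/4
K(c) = ½ (K(c) = c/((2*c)) = c*(1/(2*c)) = ½)
r(V) = (½ + V)*(25 + V) (r(V) = (V + ½)*(V + 25) = (½ + V)*(25 + V))
C(j) = 3*j/4 (C(j) = ((¼)*3)*j = 3*j/4)
C(19)/r(32) - 2945/(-75) = ((¾)*19)/(25/2 + 32² + (51/2)*32) - 2945/(-75) = 57/(4*(25/2 + 1024 + 816)) - 2945*(-1/75) = 57/(4*(3705/2)) + 589/15 = (57/4)*(2/3705) + 589/15 = 1/130 + 589/15 = 15317/390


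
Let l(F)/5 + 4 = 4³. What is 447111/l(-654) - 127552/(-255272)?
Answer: 4757216033/3190900 ≈ 1490.9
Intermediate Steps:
l(F) = 300 (l(F) = -20 + 5*4³ = -20 + 5*64 = -20 + 320 = 300)
447111/l(-654) - 127552/(-255272) = 447111/300 - 127552/(-255272) = 447111*(1/300) - 127552*(-1/255272) = 149037/100 + 15944/31909 = 4757216033/3190900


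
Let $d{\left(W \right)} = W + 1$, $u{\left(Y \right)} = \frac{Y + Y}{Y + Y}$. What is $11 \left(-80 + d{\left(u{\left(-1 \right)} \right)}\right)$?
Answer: $-858$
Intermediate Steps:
$u{\left(Y \right)} = 1$ ($u{\left(Y \right)} = \frac{2 Y}{2 Y} = 2 Y \frac{1}{2 Y} = 1$)
$d{\left(W \right)} = 1 + W$
$11 \left(-80 + d{\left(u{\left(-1 \right)} \right)}\right) = 11 \left(-80 + \left(1 + 1\right)\right) = 11 \left(-80 + 2\right) = 11 \left(-78\right) = -858$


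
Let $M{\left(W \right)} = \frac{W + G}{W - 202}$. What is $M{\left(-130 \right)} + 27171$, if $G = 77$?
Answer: $\frac{9020825}{332} \approx 27171.0$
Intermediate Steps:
$M{\left(W \right)} = \frac{77 + W}{-202 + W}$ ($M{\left(W \right)} = \frac{W + 77}{W - 202} = \frac{77 + W}{-202 + W}$)
$M{\left(-130 \right)} + 27171 = \frac{77 - 130}{-202 - 130} + 27171 = \frac{1}{-332} \left(-53\right) + 27171 = \left(- \frac{1}{332}\right) \left(-53\right) + 27171 = \frac{53}{332} + 27171 = \frac{9020825}{332}$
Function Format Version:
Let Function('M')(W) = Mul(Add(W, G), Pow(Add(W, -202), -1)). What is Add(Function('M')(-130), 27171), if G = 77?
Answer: Rational(9020825, 332) ≈ 27171.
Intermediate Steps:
Function('M')(W) = Mul(Pow(Add(-202, W), -1), Add(77, W)) (Function('M')(W) = Mul(Add(W, 77), Pow(Add(W, -202), -1)) = Mul(Add(77, W), Pow(Add(-202, W), -1)) = Mul(Pow(Add(-202, W), -1), Add(77, W)))
Add(Function('M')(-130), 27171) = Add(Mul(Pow(Add(-202, -130), -1), Add(77, -130)), 27171) = Add(Mul(Pow(-332, -1), -53), 27171) = Add(Mul(Rational(-1, 332), -53), 27171) = Add(Rational(53, 332), 27171) = Rational(9020825, 332)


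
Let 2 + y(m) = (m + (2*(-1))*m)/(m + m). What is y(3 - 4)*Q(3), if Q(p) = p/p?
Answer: -5/2 ≈ -2.5000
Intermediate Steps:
Q(p) = 1
y(m) = -5/2 (y(m) = -2 + (m + (2*(-1))*m)/(m + m) = -2 + (m - 2*m)/((2*m)) = -2 + (-m)*(1/(2*m)) = -2 - ½ = -5/2)
y(3 - 4)*Q(3) = -5/2*1 = -5/2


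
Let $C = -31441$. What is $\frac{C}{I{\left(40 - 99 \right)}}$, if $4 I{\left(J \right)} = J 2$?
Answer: $\frac{62882}{59} \approx 1065.8$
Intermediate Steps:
$I{\left(J \right)} = \frac{J}{2}$ ($I{\left(J \right)} = \frac{J 2}{4} = \frac{2 J}{4} = \frac{J}{2}$)
$\frac{C}{I{\left(40 - 99 \right)}} = - \frac{31441}{\frac{1}{2} \left(40 - 99\right)} = - \frac{31441}{\frac{1}{2} \left(-59\right)} = - \frac{31441}{- \frac{59}{2}} = \left(-31441\right) \left(- \frac{2}{59}\right) = \frac{62882}{59}$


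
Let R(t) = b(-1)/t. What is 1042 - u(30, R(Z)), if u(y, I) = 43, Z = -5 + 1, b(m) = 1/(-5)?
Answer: 999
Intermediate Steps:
b(m) = -⅕
Z = -4
R(t) = -1/(5*t)
1042 - u(30, R(Z)) = 1042 - 1*43 = 1042 - 43 = 999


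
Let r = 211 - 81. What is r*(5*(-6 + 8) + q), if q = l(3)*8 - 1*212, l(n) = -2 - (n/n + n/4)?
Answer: -30160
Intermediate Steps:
l(n) = -3 - n/4 (l(n) = -2 - (1 + n*(¼)) = -2 - (1 + n/4) = -2 + (-1 - n/4) = -3 - n/4)
r = 130
q = -242 (q = (-3 - ¼*3)*8 - 1*212 = (-3 - ¾)*8 - 212 = -15/4*8 - 212 = -30 - 212 = -242)
r*(5*(-6 + 8) + q) = 130*(5*(-6 + 8) - 242) = 130*(5*2 - 242) = 130*(10 - 242) = 130*(-232) = -30160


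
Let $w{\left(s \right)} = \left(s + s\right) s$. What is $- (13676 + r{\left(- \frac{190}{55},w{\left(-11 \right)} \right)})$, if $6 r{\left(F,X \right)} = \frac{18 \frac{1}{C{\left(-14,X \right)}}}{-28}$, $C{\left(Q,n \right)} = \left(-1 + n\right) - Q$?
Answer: $- \frac{32548879}{2380} \approx -13676.0$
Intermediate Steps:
$C{\left(Q,n \right)} = -1 + n - Q$
$w{\left(s \right)} = 2 s^{2}$ ($w{\left(s \right)} = 2 s s = 2 s^{2}$)
$r{\left(F,X \right)} = - \frac{3}{28 \left(13 + X\right)}$ ($r{\left(F,X \right)} = \frac{\frac{18}{-1 + X - -14} \frac{1}{-28}}{6} = \frac{\frac{18}{-1 + X + 14} \left(- \frac{1}{28}\right)}{6} = \frac{\frac{18}{13 + X} \left(- \frac{1}{28}\right)}{6} = \frac{\left(- \frac{9}{14}\right) \frac{1}{13 + X}}{6} = - \frac{3}{28 \left(13 + X\right)}$)
$- (13676 + r{\left(- \frac{190}{55},w{\left(-11 \right)} \right)}) = - (13676 - \frac{3}{364 + 28 \cdot 2 \left(-11\right)^{2}}) = - (13676 - \frac{3}{364 + 28 \cdot 2 \cdot 121}) = - (13676 - \frac{3}{364 + 28 \cdot 242}) = - (13676 - \frac{3}{364 + 6776}) = - (13676 - \frac{3}{7140}) = - (13676 - \frac{1}{2380}) = \left(-1\right) \frac{32548879}{2380} = - \frac{32548879}{2380}$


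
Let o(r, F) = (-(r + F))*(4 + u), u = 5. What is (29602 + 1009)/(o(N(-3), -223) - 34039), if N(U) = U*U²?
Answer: -30611/31789 ≈ -0.96294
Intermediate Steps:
N(U) = U³
o(r, F) = -9*F - 9*r (o(r, F) = (-(r + F))*(4 + 5) = -(F + r)*9 = (-F - r)*9 = -9*F - 9*r)
(29602 + 1009)/(o(N(-3), -223) - 34039) = (29602 + 1009)/((-9*(-223) - 9*(-3)³) - 34039) = 30611/((2007 - 9*(-27)) - 34039) = 30611/((2007 + 243) - 34039) = 30611/(2250 - 34039) = 30611/(-31789) = 30611*(-1/31789) = -30611/31789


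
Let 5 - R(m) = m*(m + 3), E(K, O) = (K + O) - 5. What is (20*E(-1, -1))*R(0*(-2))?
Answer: -700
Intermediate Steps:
E(K, O) = -5 + K + O
R(m) = 5 - m*(3 + m) (R(m) = 5 - m*(m + 3) = 5 - m*(3 + m))
(20*E(-1, -1))*R(0*(-2)) = (20*(-5 - 1 - 1))*(5 - (0*(-2))² - 0*(-2)) = (20*(-7))*(5 - 1*0² - 3*0) = -140*(5 - 1*0 + 0) = -140*(5 + 0 + 0) = -140*5 = -700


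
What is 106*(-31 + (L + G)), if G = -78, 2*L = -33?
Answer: -13303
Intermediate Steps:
L = -33/2 (L = (1/2)*(-33) = -33/2 ≈ -16.500)
106*(-31 + (L + G)) = 106*(-31 + (-33/2 - 78)) = 106*(-31 - 189/2) = 106*(-251/2) = -13303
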